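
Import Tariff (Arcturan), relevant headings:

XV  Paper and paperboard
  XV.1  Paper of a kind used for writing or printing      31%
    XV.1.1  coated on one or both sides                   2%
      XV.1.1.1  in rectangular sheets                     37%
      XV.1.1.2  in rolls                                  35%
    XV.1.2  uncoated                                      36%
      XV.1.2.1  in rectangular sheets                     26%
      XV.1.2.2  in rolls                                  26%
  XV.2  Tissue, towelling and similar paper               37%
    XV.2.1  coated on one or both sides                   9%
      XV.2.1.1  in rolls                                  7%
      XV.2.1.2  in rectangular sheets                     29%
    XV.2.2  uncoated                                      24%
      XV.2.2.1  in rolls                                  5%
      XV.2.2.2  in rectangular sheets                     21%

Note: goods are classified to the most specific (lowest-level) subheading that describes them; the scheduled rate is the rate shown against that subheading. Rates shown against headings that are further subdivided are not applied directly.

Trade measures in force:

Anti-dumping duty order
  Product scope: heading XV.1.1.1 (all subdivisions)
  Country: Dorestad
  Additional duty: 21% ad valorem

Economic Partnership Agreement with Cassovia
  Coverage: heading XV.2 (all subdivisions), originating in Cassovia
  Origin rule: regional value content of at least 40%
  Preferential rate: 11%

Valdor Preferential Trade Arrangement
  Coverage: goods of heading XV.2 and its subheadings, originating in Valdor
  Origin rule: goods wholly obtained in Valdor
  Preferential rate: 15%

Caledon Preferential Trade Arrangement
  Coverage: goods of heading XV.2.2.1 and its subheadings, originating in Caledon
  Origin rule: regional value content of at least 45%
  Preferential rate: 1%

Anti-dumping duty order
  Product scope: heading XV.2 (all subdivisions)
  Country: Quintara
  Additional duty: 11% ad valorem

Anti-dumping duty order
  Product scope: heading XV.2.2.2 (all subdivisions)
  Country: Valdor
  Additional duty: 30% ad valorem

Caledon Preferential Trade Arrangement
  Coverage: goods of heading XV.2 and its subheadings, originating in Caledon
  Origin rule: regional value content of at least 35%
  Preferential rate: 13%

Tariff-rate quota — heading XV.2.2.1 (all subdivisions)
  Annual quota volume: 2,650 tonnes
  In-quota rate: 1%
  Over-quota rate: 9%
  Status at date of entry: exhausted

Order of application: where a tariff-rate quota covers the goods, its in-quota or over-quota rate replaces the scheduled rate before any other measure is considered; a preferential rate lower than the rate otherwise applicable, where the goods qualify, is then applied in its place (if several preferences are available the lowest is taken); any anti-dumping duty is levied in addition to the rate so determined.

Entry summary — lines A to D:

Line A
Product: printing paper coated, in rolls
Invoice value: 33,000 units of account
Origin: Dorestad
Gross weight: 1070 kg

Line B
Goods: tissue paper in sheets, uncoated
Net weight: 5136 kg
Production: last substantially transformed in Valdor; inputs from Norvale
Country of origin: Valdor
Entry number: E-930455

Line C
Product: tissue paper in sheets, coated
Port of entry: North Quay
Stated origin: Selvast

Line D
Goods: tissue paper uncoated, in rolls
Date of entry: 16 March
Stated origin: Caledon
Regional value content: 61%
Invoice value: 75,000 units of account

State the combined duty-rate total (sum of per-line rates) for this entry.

Line A: printing paper → XV.1; coated → XV.1.1; in rolls → XV.1.1.2. Scheduled 35%. No special measure applies. → 35%.
Line B: tissue paper → XV.2; uncoated → XV.2.2; in sheets → XV.2.2.2. Scheduled 21%. Valdor agreement on XV.2: not wholly obtained; anti-dumping (Valdor, XV.2.2.2): +30%; total 21% + 30% = 51%. → 51%.
Line C: tissue paper → XV.2; coated → XV.2.1; in sheets → XV.2.1.2. Scheduled 29%. No special measure applies. → 29%.
Line D: tissue paper → XV.2; uncoated → XV.2.2; in rolls → XV.2.2.1. Scheduled 5%. quota on XV.2.2.1 exhausted → over-quota 9%; Caledon agreement on XV.2.2.1: RVC ≥ 45% → 1% available; Caledon agreement on XV.2: RVC ≥ 35% → 13% available; preferential 1%. → 1%.
Sum: 35% + 51% + 29% + 1% = 116%.

116%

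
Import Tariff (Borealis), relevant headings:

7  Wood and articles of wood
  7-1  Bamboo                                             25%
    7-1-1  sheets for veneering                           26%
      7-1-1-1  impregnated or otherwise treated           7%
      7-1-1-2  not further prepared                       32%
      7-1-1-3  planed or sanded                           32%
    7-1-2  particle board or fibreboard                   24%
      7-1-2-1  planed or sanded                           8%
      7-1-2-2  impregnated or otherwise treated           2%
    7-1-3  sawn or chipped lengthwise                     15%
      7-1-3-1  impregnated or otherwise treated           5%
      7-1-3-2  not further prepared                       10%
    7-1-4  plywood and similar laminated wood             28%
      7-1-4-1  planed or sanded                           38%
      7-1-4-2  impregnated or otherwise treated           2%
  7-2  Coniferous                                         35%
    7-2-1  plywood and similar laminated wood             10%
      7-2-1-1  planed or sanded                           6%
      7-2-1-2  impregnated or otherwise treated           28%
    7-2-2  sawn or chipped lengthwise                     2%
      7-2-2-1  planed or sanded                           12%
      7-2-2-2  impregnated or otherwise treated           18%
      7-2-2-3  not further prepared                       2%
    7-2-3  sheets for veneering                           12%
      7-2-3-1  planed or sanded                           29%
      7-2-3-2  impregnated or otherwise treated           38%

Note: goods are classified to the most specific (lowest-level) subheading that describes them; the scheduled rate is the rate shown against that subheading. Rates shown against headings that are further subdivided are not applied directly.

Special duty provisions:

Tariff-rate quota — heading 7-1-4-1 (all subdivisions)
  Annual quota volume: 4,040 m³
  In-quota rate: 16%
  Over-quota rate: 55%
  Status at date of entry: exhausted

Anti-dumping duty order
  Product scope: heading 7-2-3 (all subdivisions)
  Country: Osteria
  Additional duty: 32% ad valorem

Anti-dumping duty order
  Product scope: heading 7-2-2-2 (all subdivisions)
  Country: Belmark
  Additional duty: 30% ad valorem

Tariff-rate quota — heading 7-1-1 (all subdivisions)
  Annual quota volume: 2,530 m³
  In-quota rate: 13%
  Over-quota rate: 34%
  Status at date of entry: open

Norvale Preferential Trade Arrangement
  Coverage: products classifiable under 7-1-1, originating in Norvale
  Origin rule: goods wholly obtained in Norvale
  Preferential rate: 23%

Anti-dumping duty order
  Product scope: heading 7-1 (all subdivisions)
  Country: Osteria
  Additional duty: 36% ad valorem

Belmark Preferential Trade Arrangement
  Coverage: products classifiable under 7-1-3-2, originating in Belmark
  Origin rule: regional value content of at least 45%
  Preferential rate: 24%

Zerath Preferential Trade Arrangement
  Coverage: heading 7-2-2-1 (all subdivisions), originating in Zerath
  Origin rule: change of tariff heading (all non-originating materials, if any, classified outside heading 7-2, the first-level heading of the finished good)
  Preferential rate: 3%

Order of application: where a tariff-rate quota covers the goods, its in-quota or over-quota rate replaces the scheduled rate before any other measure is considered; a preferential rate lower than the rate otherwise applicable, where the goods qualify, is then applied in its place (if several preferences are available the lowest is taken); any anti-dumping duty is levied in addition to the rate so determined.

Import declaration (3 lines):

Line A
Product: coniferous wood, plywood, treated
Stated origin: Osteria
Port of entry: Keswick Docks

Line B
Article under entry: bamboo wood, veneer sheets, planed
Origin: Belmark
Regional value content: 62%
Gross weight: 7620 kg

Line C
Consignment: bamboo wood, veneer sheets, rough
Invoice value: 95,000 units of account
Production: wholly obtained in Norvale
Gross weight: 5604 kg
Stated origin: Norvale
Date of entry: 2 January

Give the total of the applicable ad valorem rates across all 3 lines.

Line A: coniferous → 7-2; plywood → 7-2-1; treated → 7-2-1-2. Scheduled 28%. No special measure applies. → 28%.
Line B: bamboo → 7-1; veneer sheets → 7-1-1; planed → 7-1-1-3. Scheduled 32%. quota on 7-1-1 open → in-quota 13%; Belmark agreement on 7-1-3-2: 7-1-1-3 not covered. → 13%.
Line C: bamboo → 7-1; veneer sheets → 7-1-1; rough → 7-1-1-2. Scheduled 32%. quota on 7-1-1 open → in-quota 13%; Norvale agreement on 7-1-1: wholly obtained → 23% available; preference 23% not lower than 13% → no reduction. → 13%.
Sum: 28% + 13% + 13% = 54%.

54%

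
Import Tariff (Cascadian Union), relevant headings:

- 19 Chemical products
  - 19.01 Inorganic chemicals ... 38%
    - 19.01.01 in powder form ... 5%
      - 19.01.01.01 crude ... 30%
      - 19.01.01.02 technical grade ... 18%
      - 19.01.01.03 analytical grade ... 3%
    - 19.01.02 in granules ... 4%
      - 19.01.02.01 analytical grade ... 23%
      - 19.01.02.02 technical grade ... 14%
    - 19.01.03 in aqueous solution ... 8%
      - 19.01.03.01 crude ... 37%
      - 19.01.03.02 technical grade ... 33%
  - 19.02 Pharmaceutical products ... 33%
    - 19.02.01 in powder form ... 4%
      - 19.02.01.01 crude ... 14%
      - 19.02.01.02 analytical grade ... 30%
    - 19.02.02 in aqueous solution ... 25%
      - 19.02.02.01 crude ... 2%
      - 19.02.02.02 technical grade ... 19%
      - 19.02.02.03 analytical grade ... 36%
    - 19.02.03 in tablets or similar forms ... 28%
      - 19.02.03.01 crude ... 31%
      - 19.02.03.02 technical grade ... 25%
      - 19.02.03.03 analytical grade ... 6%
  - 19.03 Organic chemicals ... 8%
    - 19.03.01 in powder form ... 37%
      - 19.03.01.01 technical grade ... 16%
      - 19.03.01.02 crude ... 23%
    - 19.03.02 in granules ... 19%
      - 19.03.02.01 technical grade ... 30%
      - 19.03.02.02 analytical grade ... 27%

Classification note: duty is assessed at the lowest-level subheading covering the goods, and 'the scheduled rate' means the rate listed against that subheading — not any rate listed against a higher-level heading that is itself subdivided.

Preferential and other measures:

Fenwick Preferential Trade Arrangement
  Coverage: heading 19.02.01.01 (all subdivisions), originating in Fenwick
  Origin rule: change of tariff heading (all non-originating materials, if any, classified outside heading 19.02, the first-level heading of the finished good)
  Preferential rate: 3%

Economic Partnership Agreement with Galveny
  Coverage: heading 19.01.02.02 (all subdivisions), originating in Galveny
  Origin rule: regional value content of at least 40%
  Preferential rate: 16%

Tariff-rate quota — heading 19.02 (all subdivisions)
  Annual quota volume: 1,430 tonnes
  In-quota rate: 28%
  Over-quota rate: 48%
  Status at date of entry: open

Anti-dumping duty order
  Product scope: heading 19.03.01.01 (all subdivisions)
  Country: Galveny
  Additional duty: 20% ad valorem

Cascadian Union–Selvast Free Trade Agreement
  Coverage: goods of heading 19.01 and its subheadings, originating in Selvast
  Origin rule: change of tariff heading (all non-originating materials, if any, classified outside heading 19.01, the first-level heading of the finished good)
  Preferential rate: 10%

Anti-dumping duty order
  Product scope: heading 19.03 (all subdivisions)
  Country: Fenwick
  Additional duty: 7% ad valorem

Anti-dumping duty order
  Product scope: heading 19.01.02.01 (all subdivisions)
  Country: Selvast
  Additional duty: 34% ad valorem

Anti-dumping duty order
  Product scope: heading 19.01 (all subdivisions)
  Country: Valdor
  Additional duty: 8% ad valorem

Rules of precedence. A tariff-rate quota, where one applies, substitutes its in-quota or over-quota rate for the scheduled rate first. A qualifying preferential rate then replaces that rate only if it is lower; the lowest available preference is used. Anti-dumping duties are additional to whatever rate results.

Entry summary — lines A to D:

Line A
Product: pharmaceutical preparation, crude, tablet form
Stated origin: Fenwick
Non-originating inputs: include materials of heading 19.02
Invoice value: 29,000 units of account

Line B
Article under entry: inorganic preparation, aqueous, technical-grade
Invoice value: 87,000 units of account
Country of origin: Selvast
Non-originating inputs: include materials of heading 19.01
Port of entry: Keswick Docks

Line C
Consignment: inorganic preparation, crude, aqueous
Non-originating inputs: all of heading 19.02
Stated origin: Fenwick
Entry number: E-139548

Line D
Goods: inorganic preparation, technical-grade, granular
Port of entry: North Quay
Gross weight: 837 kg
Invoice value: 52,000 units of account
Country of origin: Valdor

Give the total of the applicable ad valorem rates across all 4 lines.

120%

Line A: pharmaceutical → 19.02; tablet form → 19.02.03; crude → 19.02.03.01. Scheduled 31%. quota on 19.02 open → in-quota 28%; Fenwick agreement on 19.02.01.01: 19.02.03.01 not covered. → 28%.
Line B: inorganic → 19.01; aqueous → 19.01.03; technical-grade → 19.01.03.02. Scheduled 33%. Selvast agreement on 19.01: CTH not met. → 33%.
Line C: inorganic → 19.01; aqueous → 19.01.03; crude → 19.01.03.01. Scheduled 37%. Fenwick agreement on 19.02.01.01: 19.01.03.01 not covered. → 37%.
Line D: inorganic → 19.01; granular → 19.01.02; technical-grade → 19.01.02.02. Scheduled 14%. anti-dumping (Valdor, 19.01): +8%; total 14% + 8% = 22%. → 22%.
Sum: 28% + 33% + 37% + 22% = 120%.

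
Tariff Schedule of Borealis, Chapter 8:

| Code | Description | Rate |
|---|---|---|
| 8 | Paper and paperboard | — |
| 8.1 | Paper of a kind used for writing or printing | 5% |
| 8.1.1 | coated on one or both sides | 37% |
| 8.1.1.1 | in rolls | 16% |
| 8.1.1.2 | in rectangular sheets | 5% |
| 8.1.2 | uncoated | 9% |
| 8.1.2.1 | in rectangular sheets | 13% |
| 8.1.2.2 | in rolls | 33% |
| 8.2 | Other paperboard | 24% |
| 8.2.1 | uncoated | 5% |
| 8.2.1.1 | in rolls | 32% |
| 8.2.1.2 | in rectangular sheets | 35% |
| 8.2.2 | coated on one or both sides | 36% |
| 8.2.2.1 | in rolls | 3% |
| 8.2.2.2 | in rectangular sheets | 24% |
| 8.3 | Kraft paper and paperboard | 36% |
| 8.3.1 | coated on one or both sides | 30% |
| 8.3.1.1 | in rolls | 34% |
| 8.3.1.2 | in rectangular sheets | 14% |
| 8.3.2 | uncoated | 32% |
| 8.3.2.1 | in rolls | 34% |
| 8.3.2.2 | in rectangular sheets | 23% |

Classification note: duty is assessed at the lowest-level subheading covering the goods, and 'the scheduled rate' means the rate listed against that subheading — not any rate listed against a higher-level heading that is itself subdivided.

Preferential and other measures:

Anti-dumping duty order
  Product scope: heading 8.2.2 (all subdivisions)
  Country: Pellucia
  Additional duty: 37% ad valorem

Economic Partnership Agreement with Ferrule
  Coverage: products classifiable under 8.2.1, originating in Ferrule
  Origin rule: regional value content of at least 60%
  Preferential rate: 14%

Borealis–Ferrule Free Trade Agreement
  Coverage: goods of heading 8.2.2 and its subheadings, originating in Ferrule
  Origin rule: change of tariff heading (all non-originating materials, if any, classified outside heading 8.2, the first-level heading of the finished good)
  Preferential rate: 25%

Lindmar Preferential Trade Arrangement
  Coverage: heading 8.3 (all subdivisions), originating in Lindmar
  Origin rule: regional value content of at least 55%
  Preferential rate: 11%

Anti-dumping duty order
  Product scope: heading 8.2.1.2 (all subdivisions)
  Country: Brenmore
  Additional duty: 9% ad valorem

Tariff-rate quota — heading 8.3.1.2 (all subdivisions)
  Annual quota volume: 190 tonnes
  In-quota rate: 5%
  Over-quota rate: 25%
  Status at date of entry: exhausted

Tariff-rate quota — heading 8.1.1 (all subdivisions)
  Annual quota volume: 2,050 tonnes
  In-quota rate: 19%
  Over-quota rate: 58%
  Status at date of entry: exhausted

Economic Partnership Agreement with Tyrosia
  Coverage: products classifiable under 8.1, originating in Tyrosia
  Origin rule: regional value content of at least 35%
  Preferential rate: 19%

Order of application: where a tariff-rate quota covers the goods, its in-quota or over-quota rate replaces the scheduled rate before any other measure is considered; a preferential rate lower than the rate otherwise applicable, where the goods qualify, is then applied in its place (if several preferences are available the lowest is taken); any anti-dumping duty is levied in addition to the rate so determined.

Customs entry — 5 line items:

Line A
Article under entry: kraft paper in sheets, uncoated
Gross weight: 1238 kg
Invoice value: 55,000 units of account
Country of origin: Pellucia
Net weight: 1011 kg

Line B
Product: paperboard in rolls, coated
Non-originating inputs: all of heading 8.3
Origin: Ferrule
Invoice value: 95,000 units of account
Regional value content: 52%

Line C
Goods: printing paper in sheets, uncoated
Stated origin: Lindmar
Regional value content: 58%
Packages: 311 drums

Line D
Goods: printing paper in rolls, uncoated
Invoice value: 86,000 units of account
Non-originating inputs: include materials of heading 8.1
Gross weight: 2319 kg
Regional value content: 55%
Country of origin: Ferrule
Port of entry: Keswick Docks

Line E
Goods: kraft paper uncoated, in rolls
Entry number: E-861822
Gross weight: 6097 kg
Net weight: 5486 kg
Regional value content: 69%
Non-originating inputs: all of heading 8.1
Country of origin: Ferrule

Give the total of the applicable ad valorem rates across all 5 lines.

106%

Line A: kraft paper → 8.3; uncoated → 8.3.2; in sheets → 8.3.2.2. Scheduled 23%. No special measure applies. → 23%.
Line B: paperboard → 8.2; coated → 8.2.2; in rolls → 8.2.2.1. Scheduled 3%. Ferrule agreement on 8.2.1: 8.2.2.1 not covered; Ferrule agreement on 8.2.2: CTH met → 25% available; preference 25% not lower than 3% → no reduction. → 3%.
Line C: printing paper → 8.1; uncoated → 8.1.2; in sheets → 8.1.2.1. Scheduled 13%. Lindmar agreement on 8.3: 8.1.2.1 not covered. → 13%.
Line D: printing paper → 8.1; uncoated → 8.1.2; in rolls → 8.1.2.2. Scheduled 33%. Ferrule agreement on 8.2.1: 8.1.2.2 not covered; Ferrule agreement on 8.2.2: 8.1.2.2 not covered. → 33%.
Line E: kraft paper → 8.3; uncoated → 8.3.2; in rolls → 8.3.2.1. Scheduled 34%. Ferrule agreement on 8.2.1: 8.3.2.1 not covered; Ferrule agreement on 8.2.2: 8.3.2.1 not covered. → 34%.
Sum: 23% + 3% + 13% + 33% + 34% = 106%.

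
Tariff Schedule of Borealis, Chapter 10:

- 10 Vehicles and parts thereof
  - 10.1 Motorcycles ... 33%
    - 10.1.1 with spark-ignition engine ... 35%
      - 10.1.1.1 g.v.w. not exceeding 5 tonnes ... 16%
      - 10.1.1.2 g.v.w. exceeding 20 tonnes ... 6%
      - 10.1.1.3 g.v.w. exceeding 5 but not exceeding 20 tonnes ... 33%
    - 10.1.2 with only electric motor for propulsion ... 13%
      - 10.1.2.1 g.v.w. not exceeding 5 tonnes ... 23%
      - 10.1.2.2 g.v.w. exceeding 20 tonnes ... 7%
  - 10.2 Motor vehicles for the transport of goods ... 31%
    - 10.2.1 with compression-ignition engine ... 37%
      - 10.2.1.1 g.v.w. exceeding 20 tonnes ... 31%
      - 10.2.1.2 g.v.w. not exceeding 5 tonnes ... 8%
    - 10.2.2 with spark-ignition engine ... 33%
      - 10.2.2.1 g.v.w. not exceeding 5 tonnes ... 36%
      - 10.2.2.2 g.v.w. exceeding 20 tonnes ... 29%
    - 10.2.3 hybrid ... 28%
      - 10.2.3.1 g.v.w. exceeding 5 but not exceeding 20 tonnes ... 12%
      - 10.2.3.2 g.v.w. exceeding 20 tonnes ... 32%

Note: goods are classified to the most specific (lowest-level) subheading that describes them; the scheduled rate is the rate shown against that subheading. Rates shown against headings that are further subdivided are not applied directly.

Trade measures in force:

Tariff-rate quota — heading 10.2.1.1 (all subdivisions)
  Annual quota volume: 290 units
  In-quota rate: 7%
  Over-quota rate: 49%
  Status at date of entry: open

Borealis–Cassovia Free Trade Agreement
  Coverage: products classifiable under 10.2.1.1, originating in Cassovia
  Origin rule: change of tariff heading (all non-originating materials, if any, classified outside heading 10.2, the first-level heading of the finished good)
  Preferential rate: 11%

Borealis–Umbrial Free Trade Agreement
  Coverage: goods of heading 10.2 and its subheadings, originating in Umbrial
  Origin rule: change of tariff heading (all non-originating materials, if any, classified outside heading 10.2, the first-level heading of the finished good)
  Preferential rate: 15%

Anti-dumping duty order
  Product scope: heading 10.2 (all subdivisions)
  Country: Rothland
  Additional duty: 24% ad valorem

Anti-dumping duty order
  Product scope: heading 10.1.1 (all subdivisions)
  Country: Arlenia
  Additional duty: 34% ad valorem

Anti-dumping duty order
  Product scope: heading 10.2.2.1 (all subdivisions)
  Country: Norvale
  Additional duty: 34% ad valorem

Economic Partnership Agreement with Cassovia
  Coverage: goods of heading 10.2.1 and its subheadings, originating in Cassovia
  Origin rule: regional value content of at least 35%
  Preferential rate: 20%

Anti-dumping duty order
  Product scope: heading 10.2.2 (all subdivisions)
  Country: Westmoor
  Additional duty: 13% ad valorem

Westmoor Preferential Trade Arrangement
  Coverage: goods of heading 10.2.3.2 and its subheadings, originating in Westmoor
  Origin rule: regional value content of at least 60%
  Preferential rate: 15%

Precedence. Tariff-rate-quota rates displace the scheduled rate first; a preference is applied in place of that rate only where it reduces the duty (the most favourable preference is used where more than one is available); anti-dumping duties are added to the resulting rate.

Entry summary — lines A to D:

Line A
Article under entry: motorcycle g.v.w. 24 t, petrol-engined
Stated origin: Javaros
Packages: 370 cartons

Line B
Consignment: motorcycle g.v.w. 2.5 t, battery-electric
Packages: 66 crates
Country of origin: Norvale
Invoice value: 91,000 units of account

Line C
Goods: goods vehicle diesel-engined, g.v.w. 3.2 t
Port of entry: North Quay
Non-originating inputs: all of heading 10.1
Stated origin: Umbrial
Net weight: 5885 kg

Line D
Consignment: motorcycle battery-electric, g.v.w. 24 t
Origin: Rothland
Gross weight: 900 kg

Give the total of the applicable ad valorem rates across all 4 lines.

44%

Line A: motorcycle → 10.1; petrol-engined → 10.1.1; g.v.w. 24 t → 10.1.1.2. Scheduled 6%. No special measure applies. → 6%.
Line B: motorcycle → 10.1; battery-electric → 10.1.2; g.v.w. 2.5 t → 10.1.2.1. Scheduled 23%. No special measure applies. → 23%.
Line C: goods vehicle → 10.2; diesel-engined → 10.2.1; g.v.w. 3.2 t → 10.2.1.2. Scheduled 8%. Umbrial agreement on 10.2: CTH met → 15% available; preference 15% not lower than 8% → no reduction. → 8%.
Line D: motorcycle → 10.1; battery-electric → 10.1.2; g.v.w. 24 t → 10.1.2.2. Scheduled 7%. No special measure applies. → 7%.
Sum: 6% + 23% + 8% + 7% = 44%.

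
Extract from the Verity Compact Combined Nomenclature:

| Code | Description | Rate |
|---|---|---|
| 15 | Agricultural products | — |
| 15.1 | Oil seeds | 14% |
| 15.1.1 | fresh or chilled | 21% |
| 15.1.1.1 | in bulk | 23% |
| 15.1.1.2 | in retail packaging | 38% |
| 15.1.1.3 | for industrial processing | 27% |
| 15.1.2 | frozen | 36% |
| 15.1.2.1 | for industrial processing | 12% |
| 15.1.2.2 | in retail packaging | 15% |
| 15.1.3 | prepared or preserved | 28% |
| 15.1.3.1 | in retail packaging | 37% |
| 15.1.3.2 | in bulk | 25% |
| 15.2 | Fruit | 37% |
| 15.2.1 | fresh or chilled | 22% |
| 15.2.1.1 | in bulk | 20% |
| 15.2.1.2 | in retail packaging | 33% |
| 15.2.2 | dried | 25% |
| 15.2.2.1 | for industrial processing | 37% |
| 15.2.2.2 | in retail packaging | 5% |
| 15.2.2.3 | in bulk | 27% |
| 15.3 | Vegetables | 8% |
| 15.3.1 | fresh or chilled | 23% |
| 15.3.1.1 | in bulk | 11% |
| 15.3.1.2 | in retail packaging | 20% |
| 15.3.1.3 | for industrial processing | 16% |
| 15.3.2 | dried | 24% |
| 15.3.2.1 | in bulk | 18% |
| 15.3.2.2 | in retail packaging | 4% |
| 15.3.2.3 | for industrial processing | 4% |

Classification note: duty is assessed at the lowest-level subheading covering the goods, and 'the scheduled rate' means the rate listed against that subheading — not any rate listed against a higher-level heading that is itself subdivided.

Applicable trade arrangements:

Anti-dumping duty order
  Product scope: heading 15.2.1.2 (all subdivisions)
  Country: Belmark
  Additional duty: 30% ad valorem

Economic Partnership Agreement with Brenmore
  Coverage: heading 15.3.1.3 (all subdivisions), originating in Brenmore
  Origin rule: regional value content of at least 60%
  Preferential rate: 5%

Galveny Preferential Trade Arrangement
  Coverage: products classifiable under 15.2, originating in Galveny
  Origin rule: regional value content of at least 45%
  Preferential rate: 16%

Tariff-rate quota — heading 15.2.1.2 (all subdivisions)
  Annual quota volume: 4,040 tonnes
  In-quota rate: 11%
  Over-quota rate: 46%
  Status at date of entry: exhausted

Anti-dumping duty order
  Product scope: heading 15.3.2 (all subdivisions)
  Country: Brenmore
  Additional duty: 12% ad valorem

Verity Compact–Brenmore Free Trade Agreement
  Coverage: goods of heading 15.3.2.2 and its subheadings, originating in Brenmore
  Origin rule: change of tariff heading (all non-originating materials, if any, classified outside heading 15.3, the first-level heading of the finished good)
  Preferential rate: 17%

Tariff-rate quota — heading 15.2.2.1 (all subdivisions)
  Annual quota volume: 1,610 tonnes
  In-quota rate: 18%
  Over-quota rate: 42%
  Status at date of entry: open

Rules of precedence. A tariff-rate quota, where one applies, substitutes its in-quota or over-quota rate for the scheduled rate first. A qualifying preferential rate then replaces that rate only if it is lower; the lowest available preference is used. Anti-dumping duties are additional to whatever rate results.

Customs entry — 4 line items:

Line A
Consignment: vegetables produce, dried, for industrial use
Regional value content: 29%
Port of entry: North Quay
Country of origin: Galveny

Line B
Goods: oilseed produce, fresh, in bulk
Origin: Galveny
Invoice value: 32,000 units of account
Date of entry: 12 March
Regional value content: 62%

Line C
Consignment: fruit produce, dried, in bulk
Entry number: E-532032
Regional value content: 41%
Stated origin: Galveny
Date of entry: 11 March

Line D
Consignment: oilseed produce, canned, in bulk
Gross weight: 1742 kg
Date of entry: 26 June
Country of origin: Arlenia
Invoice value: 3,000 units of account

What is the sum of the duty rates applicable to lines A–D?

Line A: vegetables → 15.3; dried → 15.3.2; for industrial use → 15.3.2.3. Scheduled 4%. Galveny agreement on 15.2: 15.3.2.3 not covered. → 4%.
Line B: oilseed → 15.1; fresh → 15.1.1; in bulk → 15.1.1.1. Scheduled 23%. Galveny agreement on 15.2: 15.1.1.1 not covered. → 23%.
Line C: fruit → 15.2; dried → 15.2.2; in bulk → 15.2.2.3. Scheduled 27%. Galveny agreement on 15.2: RVC < 45%. → 27%.
Line D: oilseed → 15.1; canned → 15.1.3; in bulk → 15.1.3.2. Scheduled 25%. No special measure applies. → 25%.
Sum: 4% + 23% + 27% + 25% = 79%.

79%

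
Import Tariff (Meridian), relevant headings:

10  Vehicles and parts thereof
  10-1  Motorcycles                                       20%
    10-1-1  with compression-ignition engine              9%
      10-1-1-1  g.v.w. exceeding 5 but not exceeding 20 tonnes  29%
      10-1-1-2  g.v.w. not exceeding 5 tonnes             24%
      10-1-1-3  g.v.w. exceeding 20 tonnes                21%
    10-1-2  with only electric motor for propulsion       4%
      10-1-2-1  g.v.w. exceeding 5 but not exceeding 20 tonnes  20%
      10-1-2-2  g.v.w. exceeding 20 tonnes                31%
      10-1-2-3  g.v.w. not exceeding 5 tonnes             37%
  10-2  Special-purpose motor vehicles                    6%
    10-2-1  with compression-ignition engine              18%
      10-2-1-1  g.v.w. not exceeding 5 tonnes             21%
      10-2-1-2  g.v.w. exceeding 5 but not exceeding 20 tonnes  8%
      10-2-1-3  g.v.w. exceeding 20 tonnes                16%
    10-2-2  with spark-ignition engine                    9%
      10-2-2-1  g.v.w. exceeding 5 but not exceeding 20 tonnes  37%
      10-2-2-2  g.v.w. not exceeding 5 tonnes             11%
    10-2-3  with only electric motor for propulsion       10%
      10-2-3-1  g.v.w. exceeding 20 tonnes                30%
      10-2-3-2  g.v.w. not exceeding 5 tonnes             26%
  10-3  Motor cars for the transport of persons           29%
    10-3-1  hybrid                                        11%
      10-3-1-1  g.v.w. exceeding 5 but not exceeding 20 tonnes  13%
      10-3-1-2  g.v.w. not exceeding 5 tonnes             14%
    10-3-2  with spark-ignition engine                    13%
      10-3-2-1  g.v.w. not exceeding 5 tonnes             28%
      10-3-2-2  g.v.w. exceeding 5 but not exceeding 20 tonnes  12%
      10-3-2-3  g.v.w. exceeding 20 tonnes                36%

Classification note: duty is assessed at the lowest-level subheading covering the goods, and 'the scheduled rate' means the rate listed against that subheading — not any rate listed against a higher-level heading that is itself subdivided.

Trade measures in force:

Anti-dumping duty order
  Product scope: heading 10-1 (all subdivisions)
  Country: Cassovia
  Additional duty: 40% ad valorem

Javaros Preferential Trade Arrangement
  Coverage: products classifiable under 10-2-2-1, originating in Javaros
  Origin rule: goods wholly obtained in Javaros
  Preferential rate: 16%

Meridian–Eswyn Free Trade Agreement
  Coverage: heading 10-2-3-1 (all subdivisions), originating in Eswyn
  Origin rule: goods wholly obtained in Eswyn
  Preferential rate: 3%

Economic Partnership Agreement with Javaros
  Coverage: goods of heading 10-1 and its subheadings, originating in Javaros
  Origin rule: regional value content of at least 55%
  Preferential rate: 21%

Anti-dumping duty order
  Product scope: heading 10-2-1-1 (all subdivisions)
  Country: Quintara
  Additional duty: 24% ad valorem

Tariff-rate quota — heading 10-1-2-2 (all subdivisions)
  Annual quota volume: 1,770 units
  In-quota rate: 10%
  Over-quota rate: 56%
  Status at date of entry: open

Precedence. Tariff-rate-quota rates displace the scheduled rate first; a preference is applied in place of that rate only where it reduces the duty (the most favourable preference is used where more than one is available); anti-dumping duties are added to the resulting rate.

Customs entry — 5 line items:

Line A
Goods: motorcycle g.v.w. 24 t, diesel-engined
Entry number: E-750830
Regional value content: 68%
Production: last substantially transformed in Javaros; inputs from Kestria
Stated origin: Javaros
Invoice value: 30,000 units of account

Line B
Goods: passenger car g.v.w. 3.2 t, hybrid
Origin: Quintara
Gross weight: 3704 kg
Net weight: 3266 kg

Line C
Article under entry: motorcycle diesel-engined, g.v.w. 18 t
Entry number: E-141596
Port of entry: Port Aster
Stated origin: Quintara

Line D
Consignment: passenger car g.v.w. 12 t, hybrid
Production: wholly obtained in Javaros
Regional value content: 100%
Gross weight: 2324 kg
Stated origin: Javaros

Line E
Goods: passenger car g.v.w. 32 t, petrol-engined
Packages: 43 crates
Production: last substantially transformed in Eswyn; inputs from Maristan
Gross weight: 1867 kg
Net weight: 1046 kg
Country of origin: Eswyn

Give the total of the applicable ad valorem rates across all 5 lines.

113%

Line A: motorcycle → 10-1; diesel-engined → 10-1-1; g.v.w. 24 t → 10-1-1-3. Scheduled 21%. Javaros agreement on 10-2-2-1: 10-1-1-3 not covered; Javaros agreement on 10-1: RVC ≥ 55% → 21% available; preference 21% not lower than 21% → no reduction. → 21%.
Line B: passenger car → 10-3; hybrid → 10-3-1; g.v.w. 3.2 t → 10-3-1-2. Scheduled 14%. No special measure applies. → 14%.
Line C: motorcycle → 10-1; diesel-engined → 10-1-1; g.v.w. 18 t → 10-1-1-1. Scheduled 29%. No special measure applies. → 29%.
Line D: passenger car → 10-3; hybrid → 10-3-1; g.v.w. 12 t → 10-3-1-1. Scheduled 13%. Javaros agreement on 10-2-2-1: 10-3-1-1 not covered; Javaros agreement on 10-1: 10-3-1-1 not covered. → 13%.
Line E: passenger car → 10-3; petrol-engined → 10-3-2; g.v.w. 32 t → 10-3-2-3. Scheduled 36%. Eswyn agreement on 10-2-3-1: 10-3-2-3 not covered. → 36%.
Sum: 21% + 14% + 29% + 13% + 36% = 113%.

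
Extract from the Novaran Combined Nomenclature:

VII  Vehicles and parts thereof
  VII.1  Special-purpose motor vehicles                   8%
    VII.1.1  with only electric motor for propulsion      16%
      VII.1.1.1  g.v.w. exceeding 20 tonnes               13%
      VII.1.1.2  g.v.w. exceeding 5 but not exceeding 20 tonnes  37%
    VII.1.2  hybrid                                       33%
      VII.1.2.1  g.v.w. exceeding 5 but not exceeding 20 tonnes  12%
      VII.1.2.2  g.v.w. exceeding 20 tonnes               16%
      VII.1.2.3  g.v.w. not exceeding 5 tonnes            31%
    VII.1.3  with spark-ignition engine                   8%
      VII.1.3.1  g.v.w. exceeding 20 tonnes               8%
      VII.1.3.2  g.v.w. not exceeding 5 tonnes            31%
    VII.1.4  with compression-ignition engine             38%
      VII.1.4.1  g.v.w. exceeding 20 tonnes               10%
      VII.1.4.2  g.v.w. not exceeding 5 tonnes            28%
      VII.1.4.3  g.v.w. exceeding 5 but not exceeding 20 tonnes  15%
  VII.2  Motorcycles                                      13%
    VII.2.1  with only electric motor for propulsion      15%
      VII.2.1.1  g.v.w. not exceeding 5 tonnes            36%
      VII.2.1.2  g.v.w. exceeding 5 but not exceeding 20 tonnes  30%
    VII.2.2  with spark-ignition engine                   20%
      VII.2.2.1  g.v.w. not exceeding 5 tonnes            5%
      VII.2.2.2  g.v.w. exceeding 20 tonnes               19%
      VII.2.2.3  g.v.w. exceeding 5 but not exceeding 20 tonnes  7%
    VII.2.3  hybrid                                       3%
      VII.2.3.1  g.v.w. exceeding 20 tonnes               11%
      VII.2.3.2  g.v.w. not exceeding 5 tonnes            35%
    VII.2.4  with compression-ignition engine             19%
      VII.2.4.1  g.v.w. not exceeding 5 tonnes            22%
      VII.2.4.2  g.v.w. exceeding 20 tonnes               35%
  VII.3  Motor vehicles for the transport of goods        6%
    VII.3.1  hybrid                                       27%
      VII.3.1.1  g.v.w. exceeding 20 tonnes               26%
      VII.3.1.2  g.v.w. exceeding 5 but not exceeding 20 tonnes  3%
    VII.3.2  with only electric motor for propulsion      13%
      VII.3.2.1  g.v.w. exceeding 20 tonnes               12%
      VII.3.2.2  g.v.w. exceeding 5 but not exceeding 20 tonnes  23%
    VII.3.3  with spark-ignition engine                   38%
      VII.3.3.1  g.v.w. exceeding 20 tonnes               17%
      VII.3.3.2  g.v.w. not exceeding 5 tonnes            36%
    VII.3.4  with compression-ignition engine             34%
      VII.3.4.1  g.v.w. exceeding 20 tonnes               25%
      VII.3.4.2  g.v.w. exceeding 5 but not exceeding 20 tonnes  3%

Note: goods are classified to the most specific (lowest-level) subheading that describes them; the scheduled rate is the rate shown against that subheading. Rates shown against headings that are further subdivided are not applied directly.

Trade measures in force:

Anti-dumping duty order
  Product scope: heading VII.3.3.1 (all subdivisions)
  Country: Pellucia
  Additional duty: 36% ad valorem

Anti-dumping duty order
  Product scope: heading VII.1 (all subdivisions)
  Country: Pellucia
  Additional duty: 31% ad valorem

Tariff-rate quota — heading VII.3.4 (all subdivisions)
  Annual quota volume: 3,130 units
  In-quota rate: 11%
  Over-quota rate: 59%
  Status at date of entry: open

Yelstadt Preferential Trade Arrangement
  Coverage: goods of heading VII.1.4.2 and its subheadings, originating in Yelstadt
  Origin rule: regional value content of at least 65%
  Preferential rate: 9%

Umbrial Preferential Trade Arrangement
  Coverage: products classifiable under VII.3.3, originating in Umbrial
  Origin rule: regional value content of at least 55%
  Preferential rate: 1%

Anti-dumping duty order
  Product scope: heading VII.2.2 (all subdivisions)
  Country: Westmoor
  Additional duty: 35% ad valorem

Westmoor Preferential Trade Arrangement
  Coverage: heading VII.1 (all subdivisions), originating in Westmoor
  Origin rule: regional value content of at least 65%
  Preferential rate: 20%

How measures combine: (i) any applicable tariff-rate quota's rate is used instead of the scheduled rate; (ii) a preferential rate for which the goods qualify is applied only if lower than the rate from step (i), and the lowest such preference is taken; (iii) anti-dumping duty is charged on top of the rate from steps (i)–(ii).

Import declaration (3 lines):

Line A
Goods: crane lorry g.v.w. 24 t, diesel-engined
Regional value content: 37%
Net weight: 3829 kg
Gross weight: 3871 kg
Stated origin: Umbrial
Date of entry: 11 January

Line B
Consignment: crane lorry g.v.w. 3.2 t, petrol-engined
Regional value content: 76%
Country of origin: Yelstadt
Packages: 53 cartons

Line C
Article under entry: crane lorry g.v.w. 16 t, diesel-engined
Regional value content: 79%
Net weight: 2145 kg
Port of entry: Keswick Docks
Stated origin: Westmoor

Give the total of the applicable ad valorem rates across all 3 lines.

56%

Line A: crane lorry → VII.1; diesel-engined → VII.1.4; g.v.w. 24 t → VII.1.4.1. Scheduled 10%. Umbrial agreement on VII.3.3: VII.1.4.1 not covered. → 10%.
Line B: crane lorry → VII.1; petrol-engined → VII.1.3; g.v.w. 3.2 t → VII.1.3.2. Scheduled 31%. Yelstadt agreement on VII.1.4.2: VII.1.3.2 not covered. → 31%.
Line C: crane lorry → VII.1; diesel-engined → VII.1.4; g.v.w. 16 t → VII.1.4.3. Scheduled 15%. Westmoor agreement on VII.1: RVC ≥ 65% → 20% available; preference 20% not lower than 15% → no reduction. → 15%.
Sum: 10% + 31% + 15% = 56%.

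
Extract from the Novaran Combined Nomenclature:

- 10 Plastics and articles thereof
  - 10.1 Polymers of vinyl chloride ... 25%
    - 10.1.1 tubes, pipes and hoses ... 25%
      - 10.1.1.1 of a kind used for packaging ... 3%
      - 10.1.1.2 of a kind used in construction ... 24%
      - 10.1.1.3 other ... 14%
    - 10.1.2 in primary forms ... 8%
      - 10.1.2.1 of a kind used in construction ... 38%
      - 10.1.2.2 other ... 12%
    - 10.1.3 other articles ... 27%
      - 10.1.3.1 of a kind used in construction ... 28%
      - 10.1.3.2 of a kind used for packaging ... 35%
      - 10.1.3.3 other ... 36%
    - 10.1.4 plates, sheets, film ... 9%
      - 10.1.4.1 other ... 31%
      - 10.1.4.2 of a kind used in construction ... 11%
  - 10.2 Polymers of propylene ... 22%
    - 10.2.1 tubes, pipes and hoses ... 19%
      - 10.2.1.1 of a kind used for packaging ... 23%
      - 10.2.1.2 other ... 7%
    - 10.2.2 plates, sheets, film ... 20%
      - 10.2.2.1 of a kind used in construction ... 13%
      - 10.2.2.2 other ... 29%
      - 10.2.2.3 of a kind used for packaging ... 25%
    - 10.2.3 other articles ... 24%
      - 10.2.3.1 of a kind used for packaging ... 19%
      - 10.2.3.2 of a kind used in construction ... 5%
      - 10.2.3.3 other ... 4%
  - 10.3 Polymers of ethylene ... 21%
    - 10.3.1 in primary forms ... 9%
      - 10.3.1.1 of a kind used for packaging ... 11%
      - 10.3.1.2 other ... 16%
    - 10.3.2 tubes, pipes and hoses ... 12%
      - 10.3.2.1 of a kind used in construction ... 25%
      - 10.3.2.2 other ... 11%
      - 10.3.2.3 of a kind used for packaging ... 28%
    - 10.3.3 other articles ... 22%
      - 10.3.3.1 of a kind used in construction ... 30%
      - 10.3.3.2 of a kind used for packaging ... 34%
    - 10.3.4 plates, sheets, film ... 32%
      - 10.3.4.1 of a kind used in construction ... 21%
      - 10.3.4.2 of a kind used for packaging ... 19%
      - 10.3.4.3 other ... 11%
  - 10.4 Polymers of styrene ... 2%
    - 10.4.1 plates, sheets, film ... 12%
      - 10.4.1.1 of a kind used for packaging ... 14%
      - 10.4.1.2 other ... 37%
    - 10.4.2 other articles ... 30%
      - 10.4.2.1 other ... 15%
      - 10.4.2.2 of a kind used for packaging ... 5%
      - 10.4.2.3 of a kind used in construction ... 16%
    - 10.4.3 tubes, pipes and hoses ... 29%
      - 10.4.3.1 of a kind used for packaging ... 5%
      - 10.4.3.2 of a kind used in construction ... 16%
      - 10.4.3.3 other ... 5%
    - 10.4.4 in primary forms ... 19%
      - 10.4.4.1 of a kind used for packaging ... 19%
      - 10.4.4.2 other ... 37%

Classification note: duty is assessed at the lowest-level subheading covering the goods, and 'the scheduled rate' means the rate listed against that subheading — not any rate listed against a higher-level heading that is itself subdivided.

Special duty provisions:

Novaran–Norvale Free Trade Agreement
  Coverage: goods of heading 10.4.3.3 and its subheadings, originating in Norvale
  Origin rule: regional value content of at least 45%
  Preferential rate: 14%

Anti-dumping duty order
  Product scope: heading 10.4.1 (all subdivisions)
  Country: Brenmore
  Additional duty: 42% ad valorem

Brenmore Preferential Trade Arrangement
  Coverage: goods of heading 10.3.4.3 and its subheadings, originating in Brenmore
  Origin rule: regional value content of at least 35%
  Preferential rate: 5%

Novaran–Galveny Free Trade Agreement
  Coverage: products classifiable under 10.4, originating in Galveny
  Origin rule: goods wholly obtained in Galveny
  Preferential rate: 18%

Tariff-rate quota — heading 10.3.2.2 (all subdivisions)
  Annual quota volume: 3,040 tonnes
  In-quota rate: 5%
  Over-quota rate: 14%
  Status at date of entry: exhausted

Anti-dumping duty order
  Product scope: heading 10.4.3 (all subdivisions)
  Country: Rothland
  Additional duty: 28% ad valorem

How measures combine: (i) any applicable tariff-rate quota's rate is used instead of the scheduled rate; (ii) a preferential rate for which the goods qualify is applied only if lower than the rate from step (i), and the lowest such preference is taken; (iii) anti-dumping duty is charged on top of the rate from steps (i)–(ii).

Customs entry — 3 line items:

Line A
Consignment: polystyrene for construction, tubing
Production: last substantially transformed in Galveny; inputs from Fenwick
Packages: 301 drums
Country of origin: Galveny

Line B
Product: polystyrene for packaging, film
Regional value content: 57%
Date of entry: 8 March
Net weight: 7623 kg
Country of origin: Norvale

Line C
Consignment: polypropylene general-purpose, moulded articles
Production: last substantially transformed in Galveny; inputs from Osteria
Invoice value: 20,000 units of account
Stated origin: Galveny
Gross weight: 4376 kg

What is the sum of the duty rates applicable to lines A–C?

34%

Line A: polystyrene → 10.4; tubing → 10.4.3; for construction → 10.4.3.2. Scheduled 16%. Galveny agreement on 10.4: not wholly obtained. → 16%.
Line B: polystyrene → 10.4; film → 10.4.1; for packaging → 10.4.1.1. Scheduled 14%. Norvale agreement on 10.4.3.3: 10.4.1.1 not covered. → 14%.
Line C: polypropylene → 10.2; moulded articles → 10.2.3; general-purpose → 10.2.3.3. Scheduled 4%. Galveny agreement on 10.4: 10.2.3.3 not covered. → 4%.
Sum: 16% + 14% + 4% = 34%.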